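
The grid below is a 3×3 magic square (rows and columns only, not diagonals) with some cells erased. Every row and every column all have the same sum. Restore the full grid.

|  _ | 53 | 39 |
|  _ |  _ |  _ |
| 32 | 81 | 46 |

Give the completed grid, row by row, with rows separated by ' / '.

Row 3 is already complete: 32 + 81 + 46 = 159, so that is the magic constant.
From row 1, 159 − (53 + 39) gives (1,1) = 67.
From column 1, 159 − (67 + 32) gives (2,1) = 60.
From column 2, 159 − (53 + 81) gives (2,2) = 25.
Column 3: 39 + 46 + ? = 159, so (2,3) = 74.

67 53 39 / 60 25 74 / 32 81 46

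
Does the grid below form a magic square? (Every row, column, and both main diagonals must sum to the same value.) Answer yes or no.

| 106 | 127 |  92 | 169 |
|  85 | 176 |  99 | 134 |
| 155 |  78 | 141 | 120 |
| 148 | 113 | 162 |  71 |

Row 1: 106 + 127 + 92 + 169 = 494.
Row 2: 85 + 176 + 99 + 134 = 494.
Row 3: 155 + 78 + 141 + 120 = 494.
Row 4: 148 + 113 + 162 + 71 = 494.
Column 1: 106 + 85 + 155 + 148 = 494.
Column 2: 127 + 176 + 78 + 113 = 494.
Column 3: 92 + 99 + 141 + 162 = 494.
Column 4: 169 + 134 + 120 + 71 = 494.
Main diagonal: 106 + 176 + 141 + 71 = 494.
Anti-diagonal: 169 + 99 + 78 + 148 = 494.
All lines sum to 494.

Yes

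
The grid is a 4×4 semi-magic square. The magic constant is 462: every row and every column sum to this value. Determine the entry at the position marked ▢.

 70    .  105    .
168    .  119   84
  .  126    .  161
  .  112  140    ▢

63

Row 2 needs 462; the known cells sum to 371, so (2,2) = 91.
Column 2 must total 462; the given cells sum to 329, so (1,2) = 133.
Column 3: 105 + 119 + 140 + ? = 462, so (3,3) = 98.
Row 1: 70 + 133 + 105 + ? = 462, so (1,4) = 154.
The remaining cell in row 3 is (3,1) = 462 − 385 = 77.
Using column 1: 70 + 168 + 77 + ? → (4,1) = 462 − 315 = 147.
Column 4: 154 + 84 + 161 + ? = 462, so (4,4) = 63.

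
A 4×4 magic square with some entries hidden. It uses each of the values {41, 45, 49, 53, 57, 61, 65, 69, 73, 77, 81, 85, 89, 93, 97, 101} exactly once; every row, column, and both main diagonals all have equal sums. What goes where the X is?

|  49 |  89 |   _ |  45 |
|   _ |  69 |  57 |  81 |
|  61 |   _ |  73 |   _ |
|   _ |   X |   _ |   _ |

41

The 16 entries sum to 1136, so each line sums to 1136/4 = 284.
Row 1 needs 284; the known cells sum to 183, so (1,3) = 101.
Row 2 needs 284; the known cells sum to 207, so (2,1) = 77.
Using column 1: 49 + 77 + 61 + ? → (4,1) = 284 − 187 = 97.
Column 3 must total 284; the given cells sum to 231, so (4,3) = 53.
Main diagonal: 49 + 69 + 73 + ? = 284, so (4,4) = 93.
Using anti-diagonal: 45 + 57 + 97 + ? → (3,2) = 284 − 199 = 85.
Row 3 needs 284; the known cells sum to 219, so (3,4) = 65.
The remaining cell in row 4 is (4,2) = 284 − 243 = 41.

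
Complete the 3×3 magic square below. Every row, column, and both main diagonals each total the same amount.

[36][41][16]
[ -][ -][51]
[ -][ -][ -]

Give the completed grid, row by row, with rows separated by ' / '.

Row 1 is already complete: 36 + 41 + 16 = 93, so that is the magic constant.
From column 3, 93 − (16 + 51) gives (3,3) = 26.
From main diagonal, 93 − (36 + 26) gives (2,2) = 31.
Anti-diagonal needs 93; the known cells sum to 47, so (3,1) = 46.
From row 2, 93 − (31 + 51) gives (2,1) = 11.
Using row 3: 46 + 26 + ? → (3,2) = 93 − 72 = 21.

36 41 16 / 11 31 51 / 46 21 26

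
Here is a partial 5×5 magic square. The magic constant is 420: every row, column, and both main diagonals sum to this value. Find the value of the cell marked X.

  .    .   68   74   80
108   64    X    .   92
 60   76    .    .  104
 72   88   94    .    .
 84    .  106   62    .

70

The remaining cell in column 1 is (1,1) = 420 − 324 = 96.
Row 1 must total 420; the given cells sum to 318, so (1,2) = 102.
Column 2: 102 + 64 + 76 + 88 + ? = 420, so (5,2) = 90.
The remaining cell in row 5 is (5,5) = 420 − 342 = 78.
Column 5 needs 420; the known cells sum to 354, so (4,5) = 66.
Using row 4: 72 + 88 + 94 + 66 + ? → (4,4) = 420 − 320 = 100.
From main diagonal, 420 − (96 + 64 + 100 + 78) gives (3,3) = 82.
Anti-diagonal: 80 + 82 + 88 + 84 + ? = 420, so (2,4) = 86.
Row 2 must total 420; the given cells sum to 350, so (2,3) = 70.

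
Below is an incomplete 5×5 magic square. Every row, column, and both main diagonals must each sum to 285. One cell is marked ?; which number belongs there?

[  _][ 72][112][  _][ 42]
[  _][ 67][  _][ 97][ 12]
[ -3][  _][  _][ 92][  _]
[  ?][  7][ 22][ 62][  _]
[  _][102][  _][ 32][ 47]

117

The remaining cell in column 2 is (3,2) = 285 − 248 = 37.
The remaining cell in column 4 is (1,4) = 285 − 283 = 2.
From row 1, 285 − (72 + 112 + 2 + 42) gives (1,1) = 57.
Using main diagonal: 57 + 67 + 62 + 47 + ? → (3,3) = 285 − 233 = 52.
From anti-diagonal, 285 − (42 + 97 + 52 + 7) gives (5,1) = 87.
Row 3 needs 285; the known cells sum to 178, so (3,5) = 107.
From row 5, 285 − (87 + 102 + 32 + 47) gives (5,3) = 17.
The remaining cell in column 3 is (2,3) = 285 − 203 = 82.
From column 5, 285 − (42 + 12 + 107 + 47) gives (4,5) = 77.
From row 2, 285 − (67 + 82 + 97 + 12) gives (2,1) = 27.
The remaining cell in row 4 is (4,1) = 285 − 168 = 117.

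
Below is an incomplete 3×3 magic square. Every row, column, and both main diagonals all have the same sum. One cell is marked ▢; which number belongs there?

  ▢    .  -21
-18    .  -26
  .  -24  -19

-25

Column 3 is complete and sums to -66; that is the magic constant.
Row 2 must total -66; the given cells sum to -44, so (2,2) = -22.
Row 3: -24 + (-19) + ? = -66, so (3,1) = -23.
Column 1: -18 + (-23) + ? = -66, so (1,1) = -25.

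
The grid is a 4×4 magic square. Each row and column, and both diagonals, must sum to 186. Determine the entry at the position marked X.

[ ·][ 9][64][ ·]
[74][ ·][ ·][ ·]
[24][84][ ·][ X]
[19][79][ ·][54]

Row 4 needs 186; the known cells sum to 152, so (4,3) = 34.
Column 1 needs 186; the known cells sum to 117, so (1,1) = 69.
Column 2 must total 186; the given cells sum to 172, so (2,2) = 14.
Main diagonal must total 186; the given cells sum to 137, so (3,3) = 49.
Row 1 must total 186; the given cells sum to 142, so (1,4) = 44.
Row 3: 24 + 84 + 49 + ? = 186, so (3,4) = 29.

29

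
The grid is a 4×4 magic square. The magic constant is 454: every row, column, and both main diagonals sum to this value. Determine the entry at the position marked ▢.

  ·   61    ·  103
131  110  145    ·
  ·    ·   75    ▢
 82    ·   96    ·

166

Row 2: 131 + 110 + 145 + ? = 454, so (2,4) = 68.
Using column 3: 145 + 75 + 96 + ? → (1,3) = 454 − 316 = 138.
Anti-diagonal: 103 + 145 + 82 + ? = 454, so (3,2) = 124.
The remaining cell in row 1 is (1,1) = 454 − 302 = 152.
Using column 1: 152 + 131 + 82 + ? → (3,1) = 454 − 365 = 89.
The remaining cell in column 2 is (4,2) = 454 − 295 = 159.
From main diagonal, 454 − (152 + 110 + 75) gives (4,4) = 117.
The remaining cell in row 3 is (3,4) = 454 − 288 = 166.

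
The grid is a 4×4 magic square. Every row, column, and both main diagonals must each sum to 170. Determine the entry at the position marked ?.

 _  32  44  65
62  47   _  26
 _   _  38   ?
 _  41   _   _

Using row 1: 32 + 44 + 65 + ? → (1,1) = 170 − 141 = 29.
The remaining cell in row 2 is (2,3) = 170 − 135 = 35.
Column 2 needs 170; the known cells sum to 120, so (3,2) = 50.
Column 3 needs 170; the known cells sum to 117, so (4,3) = 53.
Main diagonal must total 170; the given cells sum to 114, so (4,4) = 56.
Using anti-diagonal: 65 + 35 + 50 + ? → (4,1) = 170 − 150 = 20.
Column 1 must total 170; the given cells sum to 111, so (3,1) = 59.
From column 4, 170 − (65 + 26 + 56) gives (3,4) = 23.

23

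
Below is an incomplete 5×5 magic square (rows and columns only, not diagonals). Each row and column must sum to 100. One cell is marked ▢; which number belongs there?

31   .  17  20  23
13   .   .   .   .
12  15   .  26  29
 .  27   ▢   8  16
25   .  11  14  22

Row 1 needs 100; the known cells sum to 91, so (1,2) = 9.
Row 3: 12 + 15 + 26 + 29 + ? = 100, so (3,3) = 18.
From row 5, 100 − (25 + 11 + 14 + 22) gives (5,2) = 28.
Column 1 needs 100; the known cells sum to 81, so (4,1) = 19.
The remaining cell in column 2 is (2,2) = 100 − 79 = 21.
Column 4 must total 100; the given cells sum to 68, so (2,4) = 32.
Column 5 needs 100; the known cells sum to 90, so (2,5) = 10.
Row 2 must total 100; the given cells sum to 76, so (2,3) = 24.
Row 4 needs 100; the known cells sum to 70, so (4,3) = 30.

30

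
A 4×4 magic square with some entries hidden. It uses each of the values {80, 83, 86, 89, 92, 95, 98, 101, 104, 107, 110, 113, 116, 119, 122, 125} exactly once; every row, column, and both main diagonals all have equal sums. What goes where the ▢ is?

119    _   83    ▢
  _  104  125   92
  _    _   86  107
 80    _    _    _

110

The 16 entries sum to 1640, so each line sums to 1640/4 = 410.
Row 2 needs 410; the known cells sum to 321, so (2,1) = 89.
From column 1, 410 − (119 + 89 + 80) gives (3,1) = 122.
Column 3 must total 410; the given cells sum to 294, so (4,3) = 116.
From main diagonal, 410 − (119 + 104 + 86) gives (4,4) = 101.
Row 3 must total 410; the given cells sum to 315, so (3,2) = 95.
Using row 4: 80 + 116 + 101 + ? → (4,2) = 410 − 297 = 113.
Using column 2: 104 + 95 + 113 + ? → (1,2) = 410 − 312 = 98.
From column 4, 410 − (92 + 107 + 101) gives (1,4) = 110.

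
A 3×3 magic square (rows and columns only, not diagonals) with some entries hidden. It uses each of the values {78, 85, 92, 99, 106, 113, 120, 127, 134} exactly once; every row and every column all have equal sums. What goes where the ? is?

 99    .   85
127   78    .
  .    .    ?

120

The 9 entries sum to 954, so each line sums to 954/3 = 318.
The remaining cell in row 1 is (1,2) = 318 − 184 = 134.
The remaining cell in row 2 is (2,3) = 318 − 205 = 113.
The remaining cell in column 1 is (3,1) = 318 − 226 = 92.
Column 2 needs 318; the known cells sum to 212, so (3,2) = 106.
From column 3, 318 − (85 + 113) gives (3,3) = 120.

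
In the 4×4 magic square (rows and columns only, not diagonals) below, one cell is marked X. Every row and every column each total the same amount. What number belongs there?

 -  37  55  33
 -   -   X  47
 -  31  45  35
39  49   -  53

Column 4 is complete and sums to 168; that is the magic constant.
Using row 1: 37 + 55 + 33 + ? → (1,1) = 168 − 125 = 43.
Row 3: 31 + 45 + 35 + ? = 168, so (3,1) = 57.
Row 4 must total 168; the given cells sum to 141, so (4,3) = 27.
Using column 1: 43 + 57 + 39 + ? → (2,1) = 168 − 139 = 29.
Column 2: 37 + 31 + 49 + ? = 168, so (2,2) = 51.
Column 3: 55 + 45 + 27 + ? = 168, so (2,3) = 41.

41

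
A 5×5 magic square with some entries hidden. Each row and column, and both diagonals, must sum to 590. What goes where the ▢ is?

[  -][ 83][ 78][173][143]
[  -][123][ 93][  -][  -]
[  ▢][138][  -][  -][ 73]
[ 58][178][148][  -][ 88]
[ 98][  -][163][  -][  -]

168

Using row 1: 83 + 78 + 173 + 143 + ? → (1,1) = 590 − 477 = 113.
The remaining cell in row 4 is (4,4) = 590 − 472 = 118.
The remaining cell in column 2 is (5,2) = 590 − 522 = 68.
The remaining cell in column 3 is (3,3) = 590 − 482 = 108.
Main diagonal: 113 + 123 + 108 + 118 + ? = 590, so (5,5) = 128.
Anti-diagonal must total 590; the given cells sum to 527, so (2,4) = 63.
Using row 5: 98 + 68 + 163 + 128 + ? → (5,4) = 590 − 457 = 133.
Column 4 must total 590; the given cells sum to 487, so (3,4) = 103.
Using column 5: 143 + 73 + 88 + 128 + ? → (2,5) = 590 − 432 = 158.
From row 2, 590 − (123 + 93 + 63 + 158) gives (2,1) = 153.
Row 3 needs 590; the known cells sum to 422, so (3,1) = 168.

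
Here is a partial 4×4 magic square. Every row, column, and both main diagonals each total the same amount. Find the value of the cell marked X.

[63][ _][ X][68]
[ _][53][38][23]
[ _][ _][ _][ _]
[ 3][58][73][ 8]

13

Row 4 is complete and sums to 142; that is the magic constant.
Row 2 must total 142; the given cells sum to 114, so (2,1) = 28.
Column 1 must total 142; the given cells sum to 94, so (3,1) = 48.
Column 4: 68 + 23 + 8 + ? = 142, so (3,4) = 43.
Main diagonal must total 142; the given cells sum to 124, so (3,3) = 18.
From anti-diagonal, 142 − (68 + 38 + 3) gives (3,2) = 33.
Column 2: 53 + 33 + 58 + ? = 142, so (1,2) = -2.
Using column 3: 38 + 18 + 73 + ? → (1,3) = 142 − 129 = 13.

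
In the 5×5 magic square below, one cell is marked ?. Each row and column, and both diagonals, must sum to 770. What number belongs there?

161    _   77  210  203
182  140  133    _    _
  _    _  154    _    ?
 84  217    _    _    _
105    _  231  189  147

Row 1 needs 770; the known cells sum to 651, so (1,2) = 119.
Row 5 must total 770; the given cells sum to 672, so (5,2) = 98.
Column 1 needs 770; the known cells sum to 532, so (3,1) = 238.
The remaining cell in column 2 is (3,2) = 770 − 574 = 196.
Column 3 must total 770; the given cells sum to 595, so (4,3) = 175.
Main diagonal: 161 + 140 + 154 + 147 + ? = 770, so (4,4) = 168.
Anti-diagonal needs 770; the known cells sum to 679, so (2,4) = 91.
Row 2: 182 + 140 + 133 + 91 + ? = 770, so (2,5) = 224.
Row 4 must total 770; the given cells sum to 644, so (4,5) = 126.
From column 4, 770 − (210 + 91 + 168 + 189) gives (3,4) = 112.
From column 5, 770 − (203 + 224 + 126 + 147) gives (3,5) = 70.

70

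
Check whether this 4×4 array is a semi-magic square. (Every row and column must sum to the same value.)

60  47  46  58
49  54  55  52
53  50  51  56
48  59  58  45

Row 1: 60 + 47 + 46 + 58 = 211.
Row 2: 49 + 54 + 55 + 52 = 210.
Row 3: 53 + 50 + 51 + 56 = 210.
Row 4: 48 + 59 + 58 + 45 = 210.
Column 1: 60 + 49 + 53 + 48 = 210.
Column 2: 47 + 54 + 50 + 59 = 210.
Column 3: 46 + 55 + 51 + 58 = 210.
Column 4: 58 + 52 + 56 + 45 = 211.

No — column 4 sums to 211 but column 2 sums to 210.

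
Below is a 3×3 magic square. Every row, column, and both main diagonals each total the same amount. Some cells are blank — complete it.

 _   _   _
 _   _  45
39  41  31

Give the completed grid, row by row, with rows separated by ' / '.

43 33 35 / 29 37 45 / 39 41 31

Row 3 is already complete: 39 + 41 + 31 = 111, so that is the magic constant.
From column 3, 111 − (45 + 31) gives (1,3) = 35.
Anti-diagonal needs 111; the known cells sum to 74, so (2,2) = 37.
Row 2 needs 111; the known cells sum to 82, so (2,1) = 29.
Column 1 needs 111; the known cells sum to 68, so (1,1) = 43.
Column 2: 37 + 41 + ? = 111, so (1,2) = 33.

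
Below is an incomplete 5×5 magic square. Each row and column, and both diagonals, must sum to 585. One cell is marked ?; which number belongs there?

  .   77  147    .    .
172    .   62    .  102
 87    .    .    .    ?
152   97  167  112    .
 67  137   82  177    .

142

From row 4, 585 − (152 + 97 + 167 + 112) gives (4,5) = 57.
Row 5 needs 585; the known cells sum to 463, so (5,5) = 122.
Column 1: 172 + 87 + 152 + 67 + ? = 585, so (1,1) = 107.
Using column 3: 147 + 62 + 167 + 82 + ? → (3,3) = 585 − 458 = 127.
Main diagonal needs 585; the known cells sum to 468, so (2,2) = 117.
Row 2 needs 585; the known cells sum to 453, so (2,4) = 132.
Column 2 needs 585; the known cells sum to 428, so (3,2) = 157.
The remaining cell in anti-diagonal is (1,5) = 585 − 423 = 162.
Using row 1: 107 + 77 + 147 + 162 + ? → (1,4) = 585 − 493 = 92.
Using column 4: 92 + 132 + 112 + 177 + ? → (3,4) = 585 − 513 = 72.
Column 5 needs 585; the known cells sum to 443, so (3,5) = 142.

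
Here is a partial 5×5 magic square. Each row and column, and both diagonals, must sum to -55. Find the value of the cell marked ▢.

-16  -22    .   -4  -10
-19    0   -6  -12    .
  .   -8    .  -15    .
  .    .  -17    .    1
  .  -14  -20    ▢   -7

-1

The remaining cell in row 1 is (1,3) = -55 − (-52) = -3.
Row 2 must total -55; the given cells sum to -37, so (2,5) = -18.
Using column 2: -22 + 0 + (-8) + (-14) + ? → (4,2) = -55 − (-44) = -11.
Using column 3: -3 + (-6) + (-17) + (-20) + ? → (3,3) = -55 − (-46) = -9.
Column 5 needs -55; the known cells sum to -34, so (3,5) = -21.
Using main diagonal: -16 + 0 + (-9) + (-7) + ? → (4,4) = -55 − (-32) = -23.
The remaining cell in anti-diagonal is (5,1) = -55 − (-42) = -13.
The remaining cell in row 3 is (3,1) = -55 − (-53) = -2.
Using row 4: -11 + (-17) + (-23) + 1 + ? → (4,1) = -55 − (-50) = -5.
The remaining cell in row 5 is (5,4) = -55 − (-54) = -1.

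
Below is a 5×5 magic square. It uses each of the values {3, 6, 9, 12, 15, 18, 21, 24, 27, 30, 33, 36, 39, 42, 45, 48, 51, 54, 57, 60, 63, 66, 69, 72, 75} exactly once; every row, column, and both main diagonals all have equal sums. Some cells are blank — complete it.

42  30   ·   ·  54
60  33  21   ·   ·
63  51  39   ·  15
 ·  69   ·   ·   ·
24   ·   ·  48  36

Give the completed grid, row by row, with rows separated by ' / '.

The 25 entries sum to 975, so each line sums to 975/5 = 195.
Row 3: 63 + 51 + 39 + 15 + ? = 195, so (3,4) = 27.
Column 1 must total 195; the given cells sum to 189, so (4,1) = 6.
The remaining cell in column 2 is (5,2) = 195 − 183 = 12.
Main diagonal must total 195; the given cells sum to 150, so (4,4) = 45.
The remaining cell in anti-diagonal is (2,4) = 195 − 186 = 9.
Row 2 needs 195; the known cells sum to 123, so (2,5) = 72.
Row 5 needs 195; the known cells sum to 120, so (5,3) = 75.
Column 4 must total 195; the given cells sum to 129, so (1,4) = 66.
From column 5, 195 − (54 + 72 + 15 + 36) gives (4,5) = 18.
Row 1: 42 + 30 + 66 + 54 + ? = 195, so (1,3) = 3.
Row 4 needs 195; the known cells sum to 138, so (4,3) = 57.

42 30 3 66 54 / 60 33 21 9 72 / 63 51 39 27 15 / 6 69 57 45 18 / 24 12 75 48 36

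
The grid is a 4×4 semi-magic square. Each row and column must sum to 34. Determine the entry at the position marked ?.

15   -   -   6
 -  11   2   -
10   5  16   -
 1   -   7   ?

Row 3: 10 + 5 + 16 + ? = 34, so (3,4) = 3.
Column 1: 15 + 10 + 1 + ? = 34, so (2,1) = 8.
From column 3, 34 − (2 + 16 + 7) gives (1,3) = 9.
Row 1 must total 34; the given cells sum to 30, so (1,2) = 4.
Row 2 must total 34; the given cells sum to 21, so (2,4) = 13.
The remaining cell in column 2 is (4,2) = 34 − 20 = 14.
Column 4 needs 34; the known cells sum to 22, so (4,4) = 12.

12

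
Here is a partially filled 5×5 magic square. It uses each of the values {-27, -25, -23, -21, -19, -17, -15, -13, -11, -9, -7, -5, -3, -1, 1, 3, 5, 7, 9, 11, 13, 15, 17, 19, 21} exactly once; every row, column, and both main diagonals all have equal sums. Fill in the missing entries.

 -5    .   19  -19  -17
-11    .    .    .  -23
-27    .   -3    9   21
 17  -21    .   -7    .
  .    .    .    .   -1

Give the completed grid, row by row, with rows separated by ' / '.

The 25 entries sum to -75, so each line sums to -75/5 = -15.
The remaining cell in row 1 is (1,2) = -15 − (-22) = 7.
Using row 3: -27 + (-3) + 9 + 21 + ? → (3,2) = -15 − 0 = -15.
Column 1 must total -15; the given cells sum to -26, so (5,1) = 11.
Column 5 needs -15; the known cells sum to -20, so (4,5) = 5.
Main diagonal must total -15; the given cells sum to -16, so (2,2) = 1.
Anti-diagonal: -17 + (-3) + (-21) + 11 + ? = -15, so (2,4) = 15.
Using row 2: -11 + 1 + 15 + (-23) + ? → (2,3) = -15 − (-18) = 3.
Row 4 needs -15; the known cells sum to -6, so (4,3) = -9.
The remaining cell in column 2 is (5,2) = -15 − (-28) = 13.
The remaining cell in column 3 is (5,3) = -15 − 10 = -25.
From column 4, -15 − (-19 + 15 + 9 + (-7)) gives (5,4) = -13.

-5 7 19 -19 -17 / -11 1 3 15 -23 / -27 -15 -3 9 21 / 17 -21 -9 -7 5 / 11 13 -25 -13 -1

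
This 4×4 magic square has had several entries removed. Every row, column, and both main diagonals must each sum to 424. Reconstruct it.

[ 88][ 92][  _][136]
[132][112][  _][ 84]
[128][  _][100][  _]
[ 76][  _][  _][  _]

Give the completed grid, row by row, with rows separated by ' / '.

88 92 108 136 / 132 112 96 84 / 128 116 100 80 / 76 104 120 124

The remaining cell in row 1 is (1,3) = 424 − 316 = 108.
Row 2 must total 424; the given cells sum to 328, so (2,3) = 96.
Column 3 must total 424; the given cells sum to 304, so (4,3) = 120.
Main diagonal needs 424; the known cells sum to 300, so (4,4) = 124.
The remaining cell in anti-diagonal is (3,2) = 424 − 308 = 116.
The remaining cell in row 3 is (3,4) = 424 − 344 = 80.
Row 4: 76 + 120 + 124 + ? = 424, so (4,2) = 104.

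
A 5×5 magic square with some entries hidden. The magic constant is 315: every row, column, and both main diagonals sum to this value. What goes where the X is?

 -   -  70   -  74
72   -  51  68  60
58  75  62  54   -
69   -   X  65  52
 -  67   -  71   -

73

Using row 2: 72 + 51 + 68 + 60 + ? → (2,2) = 315 − 251 = 64.
Row 3: 58 + 75 + 62 + 54 + ? = 315, so (3,5) = 66.
Column 4 needs 315; the known cells sum to 258, so (1,4) = 57.
Column 5 needs 315; the known cells sum to 252, so (5,5) = 63.
From main diagonal, 315 − (64 + 62 + 65 + 63) gives (1,1) = 61.
From row 1, 315 − (61 + 70 + 57 + 74) gives (1,2) = 53.
Column 1 must total 315; the given cells sum to 260, so (5,1) = 55.
Column 2 needs 315; the known cells sum to 259, so (4,2) = 56.
Using row 4: 69 + 56 + 65 + 52 + ? → (4,3) = 315 − 242 = 73.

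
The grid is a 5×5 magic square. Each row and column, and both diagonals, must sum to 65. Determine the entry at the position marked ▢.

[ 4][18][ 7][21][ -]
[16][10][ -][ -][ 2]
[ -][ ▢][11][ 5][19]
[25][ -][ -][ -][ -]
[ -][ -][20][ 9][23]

Row 1: 4 + 18 + 7 + 21 + ? = 65, so (1,5) = 15.
Column 5: 15 + 2 + 19 + 23 + ? = 65, so (4,5) = 6.
Main diagonal needs 65; the known cells sum to 48, so (4,4) = 17.
From column 4, 65 − (21 + 5 + 17 + 9) gives (2,4) = 13.
The remaining cell in row 2 is (2,3) = 65 − 41 = 24.
The remaining cell in column 3 is (4,3) = 65 − 62 = 3.
The remaining cell in row 4 is (4,2) = 65 − 51 = 14.
Anti-diagonal must total 65; the given cells sum to 53, so (5,1) = 12.
The remaining cell in row 5 is (5,2) = 65 − 64 = 1.
The remaining cell in column 1 is (3,1) = 65 − 57 = 8.
Column 2: 18 + 10 + 14 + 1 + ? = 65, so (3,2) = 22.

22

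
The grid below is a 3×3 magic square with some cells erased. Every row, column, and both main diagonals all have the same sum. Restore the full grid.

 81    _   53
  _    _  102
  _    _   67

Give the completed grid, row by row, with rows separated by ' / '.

81 88 53 / 46 74 102 / 95 60 67

Column 3 is already complete: 53 + 102 + 67 = 222, so that is the magic constant.
Row 1 needs 222; the known cells sum to 134, so (1,2) = 88.
From main diagonal, 222 − (81 + 67) gives (2,2) = 74.
Anti-diagonal must total 222; the given cells sum to 127, so (3,1) = 95.
Using row 2: 74 + 102 + ? → (2,1) = 222 − 176 = 46.
From row 3, 222 − (95 + 67) gives (3,2) = 60.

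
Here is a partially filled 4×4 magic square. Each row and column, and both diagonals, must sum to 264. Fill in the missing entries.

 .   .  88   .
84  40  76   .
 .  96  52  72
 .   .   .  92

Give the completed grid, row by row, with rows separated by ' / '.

The remaining cell in row 2 is (2,4) = 264 − 200 = 64.
Row 3 needs 264; the known cells sum to 220, so (3,1) = 44.
Column 3 needs 264; the known cells sum to 216, so (4,3) = 48.
Using column 4: 64 + 72 + 92 + ? → (1,4) = 264 − 228 = 36.
Main diagonal must total 264; the given cells sum to 184, so (1,1) = 80.
Anti-diagonal: 36 + 76 + 96 + ? = 264, so (4,1) = 56.
The remaining cell in row 1 is (1,2) = 264 − 204 = 60.
Row 4 must total 264; the given cells sum to 196, so (4,2) = 68.

80 60 88 36 / 84 40 76 64 / 44 96 52 72 / 56 68 48 92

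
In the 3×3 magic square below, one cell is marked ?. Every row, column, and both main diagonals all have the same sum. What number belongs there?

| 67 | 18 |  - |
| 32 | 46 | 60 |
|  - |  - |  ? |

Row 2 is complete and sums to 138; that is the magic constant.
The remaining cell in row 1 is (1,3) = 138 − 85 = 53.
The remaining cell in column 1 is (3,1) = 138 − 99 = 39.
Using column 2: 18 + 46 + ? → (3,2) = 138 − 64 = 74.
Column 3 must total 138; the given cells sum to 113, so (3,3) = 25.

25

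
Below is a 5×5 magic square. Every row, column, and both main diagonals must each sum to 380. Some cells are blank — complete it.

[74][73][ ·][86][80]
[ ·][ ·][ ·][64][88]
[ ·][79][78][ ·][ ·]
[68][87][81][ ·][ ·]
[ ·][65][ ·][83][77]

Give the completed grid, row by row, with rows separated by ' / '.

From row 1, 380 − (74 + 73 + 86 + 80) gives (1,3) = 67.
Column 2 needs 380; the known cells sum to 304, so (2,2) = 76.
Main diagonal: 74 + 76 + 78 + 77 + ? = 380, so (4,4) = 75.
Using anti-diagonal: 80 + 64 + 78 + 87 + ? → (5,1) = 380 − 309 = 71.
Row 4: 68 + 87 + 81 + 75 + ? = 380, so (4,5) = 69.
The remaining cell in row 5 is (5,3) = 380 − 296 = 84.
Column 3: 67 + 78 + 81 + 84 + ? = 380, so (2,3) = 70.
Column 4 needs 380; the known cells sum to 308, so (3,4) = 72.
From column 5, 380 − (80 + 88 + 69 + 77) gives (3,5) = 66.
Row 2 needs 380; the known cells sum to 298, so (2,1) = 82.
Row 3: 79 + 78 + 72 + 66 + ? = 380, so (3,1) = 85.

74 73 67 86 80 / 82 76 70 64 88 / 85 79 78 72 66 / 68 87 81 75 69 / 71 65 84 83 77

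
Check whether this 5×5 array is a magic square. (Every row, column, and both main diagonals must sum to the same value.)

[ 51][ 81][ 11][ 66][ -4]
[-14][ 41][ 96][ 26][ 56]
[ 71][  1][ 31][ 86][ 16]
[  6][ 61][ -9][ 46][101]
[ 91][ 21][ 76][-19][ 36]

Yes

Row 1: 51 + 81 + 11 + 66 + (-4) = 205.
Row 2: -14 + 41 + 96 + 26 + 56 = 205.
Row 3: 71 + 1 + 31 + 86 + 16 = 205.
Row 4: 6 + 61 + (-9) + 46 + 101 = 205.
Row 5: 91 + 21 + 76 + (-19) + 36 = 205.
Column 1: 51 + (-14) + 71 + 6 + 91 = 205.
Column 2: 81 + 41 + 1 + 61 + 21 = 205.
Column 3: 11 + 96 + 31 + (-9) + 76 = 205.
Column 4: 66 + 26 + 86 + 46 + (-19) = 205.
Column 5: -4 + 56 + 16 + 101 + 36 = 205.
Main diagonal: 51 + 41 + 31 + 46 + 36 = 205.
Anti-diagonal: -4 + 26 + 31 + 61 + 91 = 205.
All lines sum to 205.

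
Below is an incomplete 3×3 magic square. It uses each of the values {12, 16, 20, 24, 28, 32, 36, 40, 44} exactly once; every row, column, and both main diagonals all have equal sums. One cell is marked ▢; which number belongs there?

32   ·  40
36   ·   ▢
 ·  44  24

The 9 entries sum to 252, so each line sums to 252/3 = 84.
Row 1 must total 84; the given cells sum to 72, so (1,2) = 12.
From row 3, 84 − (44 + 24) gives (3,1) = 16.
Column 2 needs 84; the known cells sum to 56, so (2,2) = 28.
Using column 3: 40 + 24 + ? → (2,3) = 84 − 64 = 20.

20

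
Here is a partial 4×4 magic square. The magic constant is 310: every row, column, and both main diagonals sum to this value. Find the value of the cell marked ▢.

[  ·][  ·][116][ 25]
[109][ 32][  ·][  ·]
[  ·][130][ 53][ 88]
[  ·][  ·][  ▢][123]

Using row 3: 130 + 53 + 88 + ? → (3,1) = 310 − 271 = 39.
Column 4 needs 310; the known cells sum to 236, so (2,4) = 74.
Main diagonal must total 310; the given cells sum to 208, so (1,1) = 102.
The remaining cell in row 1 is (1,2) = 310 − 243 = 67.
Row 2 needs 310; the known cells sum to 215, so (2,3) = 95.
Using column 1: 102 + 109 + 39 + ? → (4,1) = 310 − 250 = 60.
The remaining cell in column 2 is (4,2) = 310 − 229 = 81.
From column 3, 310 − (116 + 95 + 53) gives (4,3) = 46.

46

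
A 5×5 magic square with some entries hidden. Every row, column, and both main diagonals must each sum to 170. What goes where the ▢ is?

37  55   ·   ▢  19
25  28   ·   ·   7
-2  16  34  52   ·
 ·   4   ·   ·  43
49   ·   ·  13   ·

Row 3 needs 170; the known cells sum to 100, so (3,5) = 70.
Using column 1: 37 + 25 + (-2) + 49 + ? → (4,1) = 170 − 109 = 61.
The remaining cell in column 2 is (5,2) = 170 − 103 = 67.
Using column 5: 19 + 7 + 70 + 43 + ? → (5,5) = 170 − 139 = 31.
Main diagonal needs 170; the known cells sum to 130, so (4,4) = 40.
Anti-diagonal needs 170; the known cells sum to 106, so (2,4) = 64.
Using row 2: 25 + 28 + 64 + 7 + ? → (2,3) = 170 − 124 = 46.
The remaining cell in row 4 is (4,3) = 170 − 148 = 22.
Using row 5: 49 + 67 + 13 + 31 + ? → (5,3) = 170 − 160 = 10.
Using column 3: 46 + 34 + 22 + 10 + ? → (1,3) = 170 − 112 = 58.
Using column 4: 64 + 52 + 40 + 13 + ? → (1,4) = 170 − 169 = 1.

1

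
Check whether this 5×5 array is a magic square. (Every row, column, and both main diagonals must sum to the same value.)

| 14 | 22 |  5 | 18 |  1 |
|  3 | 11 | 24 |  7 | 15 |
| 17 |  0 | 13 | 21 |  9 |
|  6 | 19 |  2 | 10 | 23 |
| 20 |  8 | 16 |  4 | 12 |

Yes

Row 1: 14 + 22 + 5 + 18 + 1 = 60.
Row 2: 3 + 11 + 24 + 7 + 15 = 60.
Row 3: 17 + 0 + 13 + 21 + 9 = 60.
Row 4: 6 + 19 + 2 + 10 + 23 = 60.
Row 5: 20 + 8 + 16 + 4 + 12 = 60.
Column 1: 14 + 3 + 17 + 6 + 20 = 60.
Column 2: 22 + 11 + 0 + 19 + 8 = 60.
Column 3: 5 + 24 + 13 + 2 + 16 = 60.
Column 4: 18 + 7 + 21 + 10 + 4 = 60.
Column 5: 1 + 15 + 9 + 23 + 12 = 60.
Main diagonal: 14 + 11 + 13 + 10 + 12 = 60.
Anti-diagonal: 1 + 7 + 13 + 19 + 20 = 60.
All lines sum to 60.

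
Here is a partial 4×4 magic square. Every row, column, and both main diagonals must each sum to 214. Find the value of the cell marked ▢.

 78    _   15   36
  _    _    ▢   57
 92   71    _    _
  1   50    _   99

Row 1: 78 + 15 + 36 + ? = 214, so (1,2) = 85.
Using row 4: 1 + 50 + 99 + ? → (4,3) = 214 − 150 = 64.
Column 1 must total 214; the given cells sum to 171, so (2,1) = 43.
Column 2 needs 214; the known cells sum to 206, so (2,2) = 8.
Column 4 must total 214; the given cells sum to 192, so (3,4) = 22.
The remaining cell in main diagonal is (3,3) = 214 − 185 = 29.
Anti-diagonal: 36 + 71 + 1 + ? = 214, so (2,3) = 106.

106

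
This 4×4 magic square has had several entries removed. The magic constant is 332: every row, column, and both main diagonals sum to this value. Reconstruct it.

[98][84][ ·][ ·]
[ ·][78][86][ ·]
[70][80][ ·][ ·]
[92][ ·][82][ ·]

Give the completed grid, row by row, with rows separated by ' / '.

98 84 76 74 / 72 78 86 96 / 70 80 88 94 / 92 90 82 68

The remaining cell in column 1 is (2,1) = 332 − 260 = 72.
The remaining cell in column 2 is (4,2) = 332 − 242 = 90.
Anti-diagonal needs 332; the known cells sum to 258, so (1,4) = 74.
The remaining cell in row 1 is (1,3) = 332 − 256 = 76.
The remaining cell in row 2 is (2,4) = 332 − 236 = 96.
Using row 4: 92 + 90 + 82 + ? → (4,4) = 332 − 264 = 68.
From column 3, 332 − (76 + 86 + 82) gives (3,3) = 88.
The remaining cell in column 4 is (3,4) = 332 − 238 = 94.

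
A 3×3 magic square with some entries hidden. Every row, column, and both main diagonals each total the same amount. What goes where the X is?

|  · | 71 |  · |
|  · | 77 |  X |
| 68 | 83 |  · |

65

Column 2 is complete and sums to 231; that is the magic constant.
From row 3, 231 − (68 + 83) gives (3,3) = 80.
Main diagonal needs 231; the known cells sum to 157, so (1,1) = 74.
Anti-diagonal must total 231; the given cells sum to 145, so (1,3) = 86.
Column 1 needs 231; the known cells sum to 142, so (2,1) = 89.
From column 3, 231 − (86 + 80) gives (2,3) = 65.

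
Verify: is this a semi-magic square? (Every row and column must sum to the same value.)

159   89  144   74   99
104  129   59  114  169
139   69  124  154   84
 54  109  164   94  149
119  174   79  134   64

No — row 3 sums to 570 but column 5 sums to 565.

Row 1: 159 + 89 + 144 + 74 + 99 = 565.
Row 2: 104 + 129 + 59 + 114 + 169 = 575.
Row 3: 139 + 69 + 124 + 154 + 84 = 570.
Row 4: 54 + 109 + 164 + 94 + 149 = 570.
Row 5: 119 + 174 + 79 + 134 + 64 = 570.
Column 1: 159 + 104 + 139 + 54 + 119 = 575.
Column 2: 89 + 129 + 69 + 109 + 174 = 570.
Column 3: 144 + 59 + 124 + 164 + 79 = 570.
Column 4: 74 + 114 + 154 + 94 + 134 = 570.
Column 5: 99 + 169 + 84 + 149 + 64 = 565.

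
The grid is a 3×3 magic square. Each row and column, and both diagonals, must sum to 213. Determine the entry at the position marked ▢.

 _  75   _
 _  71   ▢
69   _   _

Column 2: 75 + 71 + ? = 213, so (3,2) = 67.
From anti-diagonal, 213 − (71 + 69) gives (1,3) = 73.
The remaining cell in row 1 is (1,1) = 213 − 148 = 65.
Row 3 must total 213; the given cells sum to 136, so (3,3) = 77.
The remaining cell in column 1 is (2,1) = 213 − 134 = 79.
Column 3 needs 213; the known cells sum to 150, so (2,3) = 63.

63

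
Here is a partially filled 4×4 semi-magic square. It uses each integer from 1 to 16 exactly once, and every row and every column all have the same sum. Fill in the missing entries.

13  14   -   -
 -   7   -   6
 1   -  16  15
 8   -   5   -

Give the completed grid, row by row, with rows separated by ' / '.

The entries are 1 through 16, which sum to 136, so each line sums to 136/4 = 34.
Row 3 needs 34; the known cells sum to 32, so (3,2) = 2.
Column 1: 13 + 1 + 8 + ? = 34, so (2,1) = 12.
Column 2 must total 34; the given cells sum to 23, so (4,2) = 11.
Row 2: 12 + 7 + 6 + ? = 34, so (2,3) = 9.
Using row 4: 8 + 11 + 5 + ? → (4,4) = 34 − 24 = 10.
Column 3: 9 + 16 + 5 + ? = 34, so (1,3) = 4.
From column 4, 34 − (6 + 15 + 10) gives (1,4) = 3.

13 14 4 3 / 12 7 9 6 / 1 2 16 15 / 8 11 5 10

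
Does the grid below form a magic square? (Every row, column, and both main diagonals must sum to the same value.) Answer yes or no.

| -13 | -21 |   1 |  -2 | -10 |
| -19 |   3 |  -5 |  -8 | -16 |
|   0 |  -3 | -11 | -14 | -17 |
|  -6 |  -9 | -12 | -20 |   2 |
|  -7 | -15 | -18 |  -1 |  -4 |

Row 1: -13 + (-21) + 1 + (-2) + (-10) = -45.
Row 2: -19 + 3 + (-5) + (-8) + (-16) = -45.
Row 3: 0 + (-3) + (-11) + (-14) + (-17) = -45.
Row 4: -6 + (-9) + (-12) + (-20) + 2 = -45.
Row 5: -7 + (-15) + (-18) + (-1) + (-4) = -45.
Column 1: -13 + (-19) + 0 + (-6) + (-7) = -45.
Column 2: -21 + 3 + (-3) + (-9) + (-15) = -45.
Column 3: 1 + (-5) + (-11) + (-12) + (-18) = -45.
Column 4: -2 + (-8) + (-14) + (-20) + (-1) = -45.
Column 5: -10 + (-16) + (-17) + 2 + (-4) = -45.
Main diagonal: -13 + 3 + (-11) + (-20) + (-4) = -45.
Anti-diagonal: -10 + (-8) + (-11) + (-9) + (-7) = -45.
All lines sum to -45.

Yes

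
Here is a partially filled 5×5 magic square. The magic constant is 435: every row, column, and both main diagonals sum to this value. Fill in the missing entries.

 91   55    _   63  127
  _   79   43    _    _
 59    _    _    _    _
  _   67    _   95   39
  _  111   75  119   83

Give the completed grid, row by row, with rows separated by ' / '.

91 55 99 63 127 / 135 79 43 107 71 / 59 123 87 51 115 / 103 67 131 95 39 / 47 111 75 119 83

Row 1: 91 + 55 + 63 + 127 + ? = 435, so (1,3) = 99.
From row 5, 435 − (111 + 75 + 119 + 83) gives (5,1) = 47.
Column 2: 55 + 79 + 67 + 111 + ? = 435, so (3,2) = 123.
Using main diagonal: 91 + 79 + 95 + 83 + ? → (3,3) = 435 − 348 = 87.
Anti-diagonal needs 435; the known cells sum to 328, so (2,4) = 107.
Column 3 needs 435; the known cells sum to 304, so (4,3) = 131.
Using column 4: 63 + 107 + 95 + 119 + ? → (3,4) = 435 − 384 = 51.
Row 3 must total 435; the given cells sum to 320, so (3,5) = 115.
Row 4 must total 435; the given cells sum to 332, so (4,1) = 103.
Column 1 needs 435; the known cells sum to 300, so (2,1) = 135.
Column 5 must total 435; the given cells sum to 364, so (2,5) = 71.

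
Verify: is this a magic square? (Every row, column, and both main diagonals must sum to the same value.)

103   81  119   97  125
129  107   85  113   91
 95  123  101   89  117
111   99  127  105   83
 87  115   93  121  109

Row 1: 103 + 81 + 119 + 97 + 125 = 525.
Row 2: 129 + 107 + 85 + 113 + 91 = 525.
Row 3: 95 + 123 + 101 + 89 + 117 = 525.
Row 4: 111 + 99 + 127 + 105 + 83 = 525.
Row 5: 87 + 115 + 93 + 121 + 109 = 525.
Column 1: 103 + 129 + 95 + 111 + 87 = 525.
Column 2: 81 + 107 + 123 + 99 + 115 = 525.
Column 3: 119 + 85 + 101 + 127 + 93 = 525.
Column 4: 97 + 113 + 89 + 105 + 121 = 525.
Column 5: 125 + 91 + 117 + 83 + 109 = 525.
Main diagonal: 103 + 107 + 101 + 105 + 109 = 525.
Anti-diagonal: 125 + 113 + 101 + 99 + 87 = 525.
All lines sum to 525.

Yes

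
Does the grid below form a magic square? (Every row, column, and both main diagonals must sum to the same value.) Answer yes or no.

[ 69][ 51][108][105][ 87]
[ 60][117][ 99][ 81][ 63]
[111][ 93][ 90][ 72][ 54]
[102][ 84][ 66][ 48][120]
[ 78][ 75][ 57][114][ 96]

Row 1: 69 + 51 + 108 + 105 + 87 = 420.
Row 2: 60 + 117 + 99 + 81 + 63 = 420.
Row 3: 111 + 93 + 90 + 72 + 54 = 420.
Row 4: 102 + 84 + 66 + 48 + 120 = 420.
Row 5: 78 + 75 + 57 + 114 + 96 = 420.
Column 1: 69 + 60 + 111 + 102 + 78 = 420.
Column 2: 51 + 117 + 93 + 84 + 75 = 420.
Column 3: 108 + 99 + 90 + 66 + 57 = 420.
Column 4: 105 + 81 + 72 + 48 + 114 = 420.
Column 5: 87 + 63 + 54 + 120 + 96 = 420.
Main diagonal: 69 + 117 + 90 + 48 + 96 = 420.
Anti-diagonal: 87 + 81 + 90 + 84 + 78 = 420.
All lines sum to 420.

Yes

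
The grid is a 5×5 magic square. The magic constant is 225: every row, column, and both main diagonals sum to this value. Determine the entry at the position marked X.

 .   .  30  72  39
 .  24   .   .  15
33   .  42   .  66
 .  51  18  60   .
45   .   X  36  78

Using column 5: 39 + 15 + 66 + 78 + ? → (4,5) = 225 − 198 = 27.
Main diagonal: 24 + 42 + 60 + 78 + ? = 225, so (1,1) = 21.
Anti-diagonal: 39 + 42 + 51 + 45 + ? = 225, so (2,4) = 48.
Row 1: 21 + 30 + 72 + 39 + ? = 225, so (1,2) = 63.
Row 4: 51 + 18 + 60 + 27 + ? = 225, so (4,1) = 69.
The remaining cell in column 1 is (2,1) = 225 − 168 = 57.
The remaining cell in column 4 is (3,4) = 225 − 216 = 9.
Row 2: 57 + 24 + 48 + 15 + ? = 225, so (2,3) = 81.
Row 3 must total 225; the given cells sum to 150, so (3,2) = 75.
Column 2: 63 + 24 + 75 + 51 + ? = 225, so (5,2) = 12.
From column 3, 225 − (30 + 81 + 42 + 18) gives (5,3) = 54.

54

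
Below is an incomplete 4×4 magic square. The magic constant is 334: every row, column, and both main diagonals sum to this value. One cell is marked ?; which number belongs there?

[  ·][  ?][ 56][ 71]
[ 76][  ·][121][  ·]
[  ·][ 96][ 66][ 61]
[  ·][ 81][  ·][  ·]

Using row 3: 96 + 66 + 61 + ? → (3,1) = 334 − 223 = 111.
Column 3 needs 334; the known cells sum to 243, so (4,3) = 91.
Anti-diagonal: 71 + 121 + 96 + ? = 334, so (4,1) = 46.
Row 4 needs 334; the known cells sum to 218, so (4,4) = 116.
Column 1: 76 + 111 + 46 + ? = 334, so (1,1) = 101.
From column 4, 334 − (71 + 61 + 116) gives (2,4) = 86.
Main diagonal needs 334; the known cells sum to 283, so (2,2) = 51.
Using row 1: 101 + 56 + 71 + ? → (1,2) = 334 − 228 = 106.

106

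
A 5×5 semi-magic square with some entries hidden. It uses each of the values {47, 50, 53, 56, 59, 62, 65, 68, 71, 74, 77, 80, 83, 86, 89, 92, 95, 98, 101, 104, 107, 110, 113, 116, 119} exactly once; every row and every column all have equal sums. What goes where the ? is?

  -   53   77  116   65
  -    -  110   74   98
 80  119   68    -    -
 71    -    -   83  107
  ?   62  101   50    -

113

The 25 entries sum to 2075, so each line sums to 2075/5 = 415.
Using row 1: 53 + 77 + 116 + 65 + ? → (1,1) = 415 − 311 = 104.
Column 3 needs 415; the known cells sum to 356, so (4,3) = 59.
Column 4: 116 + 74 + 83 + 50 + ? = 415, so (3,4) = 92.
The remaining cell in row 3 is (3,5) = 415 − 359 = 56.
The remaining cell in row 4 is (4,2) = 415 − 320 = 95.
The remaining cell in column 2 is (2,2) = 415 − 329 = 86.
Using column 5: 65 + 98 + 56 + 107 + ? → (5,5) = 415 − 326 = 89.
Row 2 needs 415; the known cells sum to 368, so (2,1) = 47.
Row 5: 62 + 101 + 50 + 89 + ? = 415, so (5,1) = 113.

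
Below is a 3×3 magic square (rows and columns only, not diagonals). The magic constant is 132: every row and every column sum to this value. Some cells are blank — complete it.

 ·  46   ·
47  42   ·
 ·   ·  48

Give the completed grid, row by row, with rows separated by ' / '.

45 46 41 / 47 42 43 / 40 44 48

Row 2 needs 132; the known cells sum to 89, so (2,3) = 43.
The remaining cell in column 2 is (3,2) = 132 − 88 = 44.
Column 3 needs 132; the known cells sum to 91, so (1,3) = 41.
The remaining cell in row 1 is (1,1) = 132 − 87 = 45.
Row 3 must total 132; the given cells sum to 92, so (3,1) = 40.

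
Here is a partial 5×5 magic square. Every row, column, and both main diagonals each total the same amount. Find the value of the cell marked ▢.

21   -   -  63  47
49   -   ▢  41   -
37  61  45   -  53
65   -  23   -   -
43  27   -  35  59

Column 1 is complete and sums to 215; that is the magic constant.
The remaining cell in row 3 is (3,4) = 215 − 196 = 19.
The remaining cell in row 5 is (5,3) = 215 − 164 = 51.
Using column 4: 63 + 41 + 19 + 35 + ? → (4,4) = 215 − 158 = 57.
Using main diagonal: 21 + 45 + 57 + 59 + ? → (2,2) = 215 − 182 = 33.
Anti-diagonal must total 215; the given cells sum to 176, so (4,2) = 39.
From row 4, 215 − (65 + 39 + 23 + 57) gives (4,5) = 31.
The remaining cell in column 2 is (1,2) = 215 − 160 = 55.
From column 5, 215 − (47 + 53 + 31 + 59) gives (2,5) = 25.
From row 1, 215 − (21 + 55 + 63 + 47) gives (1,3) = 29.
Row 2 must total 215; the given cells sum to 148, so (2,3) = 67.

67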